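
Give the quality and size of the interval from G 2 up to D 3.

G to D spans five letter names (G-A-B-C-D) — that makes it a fifth of some quality.
Counting semitones, G2→D3 is 7, which is the perfect fifth.

perfect fifth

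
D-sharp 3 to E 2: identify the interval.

M7

Descending from D#3 to E2 is the same interval as ascending E2 to D#3.
E to D spans seven letter names (E-F-G-A-B-C-D), so the interval is some kind of seventh.
Counting semitones, E2→D#3 is 11, which is the major seventh.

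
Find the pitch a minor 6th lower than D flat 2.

Counting six letter names down from D lands on F.
A minor sixth is 8 semitones; 8 semitones down from Db2 gives F1.

F 1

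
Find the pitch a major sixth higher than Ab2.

Counting six letter names up from A lands on F.
A major sixth is 9 semitones; 9 semitones up from Ab2 gives F3.

F3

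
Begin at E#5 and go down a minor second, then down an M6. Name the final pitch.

F##4

A minor second down from E#5 is D##5.
Down a major sixth from D##5: F##4 (9 semitones down).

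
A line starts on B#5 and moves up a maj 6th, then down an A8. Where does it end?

G#5

Up a major sixth from B#5: G##6 (9 semitones up).
An augmented octave down from G##6 is G#5.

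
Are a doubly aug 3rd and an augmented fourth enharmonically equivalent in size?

Yes

A doubly augmented third = 6 semitones = an augmented fourth; enharmonically equal.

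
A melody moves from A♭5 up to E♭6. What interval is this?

A to E spans five letter names (A-B-C-D-E): a fifth.
Ab5 to Eb6 is 7 semitones, matching the perfect fifth exactly, so the quality is perfect.

perfect fifth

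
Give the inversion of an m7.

M2

The rule of nine gives the new number: 9 − 7 = 2, so a seventh becomes a second.
And minor becomes major under inversion, so we get a major second.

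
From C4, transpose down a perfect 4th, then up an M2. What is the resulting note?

A perfect fourth down from C4 is G3.
A major second up from G3 is A3.

A3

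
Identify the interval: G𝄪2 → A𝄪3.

M9

G to A spans two letter names (G-A), plus an octave, so the interval is some kind of ninth.
The major ninth spans 14 semitones, and G##2 to A##3 is exactly 14 semitones — so this is a major ninth.
(Equivalently, a compound major second: a major second plus an octave.)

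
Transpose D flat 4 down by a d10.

B 2

Counting three letter names plus an octave down from D lands on B.
A diminished tenth is 14 semitones; 14 semitones down from Db4 gives B2.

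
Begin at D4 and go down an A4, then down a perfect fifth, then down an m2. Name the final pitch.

C3

Down an augmented fourth from D4: Ab3 (6 semitones down).
Ab3 down a perfect fifth → Db3 (7 semitones).
A minor second down from Db3 is C3.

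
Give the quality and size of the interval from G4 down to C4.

Descending from G4 to C4 is the same interval as ascending C4 to G4.
C to G spans five letter names (C-D-E-F-G), so the interval is some kind of fifth.
C4 to G4 is 7 semitones, matching the perfect fifth exactly, so the quality is perfect.

perfect fifth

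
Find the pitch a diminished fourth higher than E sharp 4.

Four letter names up from E: A.
A diminished fourth spans 4 semitones, so from E#4 the target pitch is A4.

A 4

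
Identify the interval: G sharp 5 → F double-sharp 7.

G to F spans seven letter names (G-A-B-C-D-E-F), plus an octave: a fourteenth.
The major fourteenth spans 23 semitones, and G#5 to F##7 is exactly 23 semitones — so this is a major fourteenth.
(Equivalently, a compound major seventh: a major seventh plus an octave.)

major fourteenth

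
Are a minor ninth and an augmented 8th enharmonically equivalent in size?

A minor ninth = 13 semitones = an augmented octave; enharmonically equal.

Yes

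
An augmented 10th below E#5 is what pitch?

Counting three letter names plus an octave down from E lands on C.
Moving 17 semitones down from E#5 (the size of an augmented tenth) reaches C4.

C4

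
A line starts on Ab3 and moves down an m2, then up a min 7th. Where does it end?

Ab3 down a minor second → G3 (1 semitone).
G3 up a minor seventh → F4 (10 semitones).

F4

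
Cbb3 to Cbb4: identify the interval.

perfect 8th

C to C is the same letter name, plus an octave — that makes it an octave of some quality.
The perfect octave spans 12 semitones, and Cbb3 to Cbb4 is exactly 12 semitones — so this is a perfect octave.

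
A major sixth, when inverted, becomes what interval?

minor third

Interval numbers invert to sum to nine: 6 + 3 = 9, so a sixth inverts to a third.
And major becomes minor under inversion, so we get a minor third.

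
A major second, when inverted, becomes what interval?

minor seventh

Interval numbers invert to sum to nine: 2 + 7 = 9, so a second inverts to a seventh.
Quality inverts too: major becomes minor. That makes the inversion a minor seventh.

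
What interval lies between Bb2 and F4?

perfect twelfth

B to F spans five letter names (B-C-D-E-F), plus an octave — that makes it a twelfth of some quality.
Counting semitones, Bb2→F4 is 19, which is the perfect twelfth.
(Equivalently, a compound perfect fifth: a perfect fifth plus an octave.)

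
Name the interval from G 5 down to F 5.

major 2nd

Descending from G5 to F5 is the same interval as ascending F5 to G5.
F to G spans two letter names (F-G) — that makes it a second of some quality.
The major second spans 2 semitones, and F5 to G5 is exactly 2 semitones — so this is a major second.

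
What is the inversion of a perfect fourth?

perfect fifth

Inverted interval numbers add to nine, so a fourth pairs with a fifth (4 + 5 = 9).
The quality also flips — perfect stays perfect — giving a perfect fifth.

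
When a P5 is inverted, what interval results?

The rule of nine gives the new number: 9 − 5 = 4, so a fifth becomes a fourth.
The quality also flips — perfect stays perfect — giving a perfect fourth.

perfect fourth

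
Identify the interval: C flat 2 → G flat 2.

C to G spans five letter names (C-D-E-F-G) — that makes it a fifth of some quality.
Counting semitones, Cb2→Gb2 is 7, which is the perfect fifth.

P5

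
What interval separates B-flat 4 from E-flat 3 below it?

perfect twelfth

Descending from Bb4 to Eb3 is the same interval as ascending Eb3 to Bb4.
E to B spans five letter names (E-F-G-A-B), plus an octave — that makes it a twelfth of some quality.
Counting semitones, Eb3→Bb4 is 19, which is the perfect twelfth.
(Equivalently, a compound perfect fifth: a perfect fifth plus an octave.)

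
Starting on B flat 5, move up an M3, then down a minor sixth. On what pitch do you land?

Bb5 up a major third → D6 (4 semitones).
D6 down a minor sixth → F#5 (8 semitones).

F sharp 5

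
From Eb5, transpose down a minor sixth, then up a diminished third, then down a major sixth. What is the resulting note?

Down a minor sixth from Eb5: G4 (8 semitones down).
Up a diminished third from G4: Bbb4 (2 semitones up).
Down a major sixth from Bbb4: Dbb4 (9 semitones down).

Dbb4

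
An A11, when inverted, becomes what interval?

diminished fifth

First reduce the compound augmented eleventh to its simple form, an augmented fourth.
Interval numbers invert to sum to nine: 4 + 5 = 9, so a fourth inverts to a fifth.
And augmented becomes diminished under inversion, so we get a diminished fifth.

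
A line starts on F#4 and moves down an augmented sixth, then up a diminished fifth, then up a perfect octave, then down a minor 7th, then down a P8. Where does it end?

Fb3

Down an augmented sixth from F#4: Ab3 (10 semitones down).
Ab3 up a diminished fifth → Ebb4 (6 semitones).
Up a perfect octave from Ebb4: Ebb5 (12 semitones up).
Ebb5 down a minor seventh → Fb4 (10 semitones).
A perfect octave down from Fb4 is Fb3.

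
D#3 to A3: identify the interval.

diminished fifth

D to A spans five letter names (D-E-F-G-A) — that makes it a fifth of some quality.
A perfect fifth would be 7 semitones; D#3 to A3 is 6, one semitone narrower, so the interval is diminished.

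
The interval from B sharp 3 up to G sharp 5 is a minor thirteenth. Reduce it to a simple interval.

Each octave removed subtracts seven from the number: 13 − 7 = 6.
That makes a minor thirteenth a compound minor sixth — an octave plus a minor sixth.

m6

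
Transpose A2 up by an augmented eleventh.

The eleventh's letter: A up four letter names plus an octave → D.
An augmented eleventh spans 18 semitones, so from A2 the target pitch is D#4.

D#4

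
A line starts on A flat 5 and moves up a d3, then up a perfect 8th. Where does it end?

C double-flat 7

A diminished third up from Ab5 is Cbb6.
Up a perfect octave from Cbb6: Cbb7 (12 semitones up).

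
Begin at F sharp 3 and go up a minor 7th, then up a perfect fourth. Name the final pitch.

A minor seventh up from F#3 is E4.
E4 up a perfect fourth → A4 (5 semitones).

A 4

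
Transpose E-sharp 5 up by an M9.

F-double-sharp 6

Counting two letter names plus an octave up from E lands on F.
A major ninth spans 14 semitones, so from E#5 the target pitch is F##6.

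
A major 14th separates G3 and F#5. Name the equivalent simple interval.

Take out an octave (7 from the number): 14 − 7 = 7.
So a major fourteenth is an octave plus a major seventh. The quality is unchanged.

major 7th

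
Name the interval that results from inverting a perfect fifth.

perfect fourth

Inverted interval numbers add to nine, so a fifth pairs with a fourth (5 + 4 = 9).
The quality also flips — perfect stays perfect — giving a perfect fourth.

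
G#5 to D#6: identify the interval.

perfect fifth

G to D spans five letter names (G-A-B-C-D) — that makes it a fifth of some quality.
The perfect fifth spans 7 semitones, and G#5 to D#6 is exactly 7 semitones — so this is a perfect fifth.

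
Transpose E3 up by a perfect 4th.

A3

The fourth takes the letter from E up to A.
A perfect fourth is 5 semitones; 5 semitones up from E3 gives A3.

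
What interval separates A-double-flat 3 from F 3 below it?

Descending from Abb3 to F3 is the same interval as ascending F3 to Abb3.
F to A spans three letter names (F-G-A): a third.
F3 to Abb3 spans 2 semitones — two semitones narrower than the major third (4) — giving a diminished third.

d3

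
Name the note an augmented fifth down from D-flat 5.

Counting five letter names down from D lands on G.
An augmented fifth is 8 semitones; 8 semitones down from Db5 gives Gbb4.

G-double-flat 4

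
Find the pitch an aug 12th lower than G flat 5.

C double-flat 4

Five letters down from G (plus an octave) reaches C.
An augmented twelfth spans 20 semitones, so from Gb5 the target pitch is Cbb4.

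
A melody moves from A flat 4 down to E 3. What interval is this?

diminished eleventh

Descending from Ab4 to E3 is the same interval as ascending E3 to Ab4.
E to A spans four letter names (E-F-G-A), plus an octave, so the interval is some kind of eleventh.
A perfect eleventh would be 17 semitones; E3 to Ab4 is 16, one semitone narrower, so the interval is diminished.
(Equivalently, a compound diminished fourth: a diminished fourth plus an octave.)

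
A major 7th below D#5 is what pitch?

Counting seven letter names down from D lands on E.
Moving 11 semitones down from D#5 (the size of a major seventh) reaches E4.

E4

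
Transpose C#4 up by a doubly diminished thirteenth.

Abb5

Counting six letter names plus an octave up from C lands on A.
Moving 18 semitones up from C#4 (the size of a doubly diminished thirteenth) reaches Abb5.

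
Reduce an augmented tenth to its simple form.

augmented third

Subtracting seven from the interval number removes an octave: 10 − 7 = 3.
Quality carries through unchanged, so the simple form is an augmented third.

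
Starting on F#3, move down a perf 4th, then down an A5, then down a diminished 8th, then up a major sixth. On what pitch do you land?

A perfect fourth down from F#3 is C#3.
C#3 down an augmented fifth → F2 (8 semitones).
F2 down a diminished octave → F#1 (11 semitones).
Up a major sixth from F#1: D#2 (9 semitones up).

D#2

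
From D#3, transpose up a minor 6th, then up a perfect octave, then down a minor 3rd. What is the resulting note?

A minor sixth up from D#3 is B3.
Up a perfect octave from B3: B4 (12 semitones up).
B4 down a minor third → G#4 (3 semitones).

G#4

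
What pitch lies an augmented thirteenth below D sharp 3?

The thirteenth's letter: D down six letter names plus an octave → F.
An augmented thirteenth spans 22 semitones, so from D#3 the target pitch is F1.

F 1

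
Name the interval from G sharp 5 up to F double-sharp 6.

major 7th

G to F spans seven letter names (G-A-B-C-D-E-F): a seventh.
G#5 to F##6 is 11 semitones, matching the major seventh exactly, so the quality is major.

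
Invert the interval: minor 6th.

M3

Inverted interval numbers add to nine, so a sixth pairs with a third (6 + 3 = 9).
And minor becomes major under inversion, so we get a major third.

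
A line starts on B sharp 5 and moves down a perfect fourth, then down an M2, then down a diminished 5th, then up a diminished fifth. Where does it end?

Down a perfect fourth from B#5: F##5 (5 semitones down).
Down a major second from F##5: E#5 (2 semitones down).
Down a diminished fifth from E#5: A##4 (6 semitones down).
A diminished fifth up from A##4 is E#5.

E sharp 5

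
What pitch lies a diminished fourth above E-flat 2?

A-double-flat 2

Counting four letter names up from E lands on A.
A diminished fourth is 4 semitones; 4 semitones up from Eb2 gives Abb2.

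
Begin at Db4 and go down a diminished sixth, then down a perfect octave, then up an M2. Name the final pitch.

G#2

A diminished sixth down from Db4 is F#3.
A perfect octave down from F#3 is F#2.
A major second up from F#2 is G#2.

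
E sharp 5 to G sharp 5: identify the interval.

E to G spans three letter names (E-F-G), so the interval is some kind of third.
A major third would be 4 semitones, but E#5 to G#5 is 3 — one semitone narrower, making it a minor third.

minor 3rd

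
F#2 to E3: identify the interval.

F to E spans seven letter names (F-G-A-B-C-D-E): a seventh.
At 10 semitones, F#2→E3 falls one short of a major seventh: minor.

minor 7th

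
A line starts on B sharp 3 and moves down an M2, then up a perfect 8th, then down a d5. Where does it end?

D double-sharp 4

Down a major second from B#3: A#3 (2 semitones down).
Up a perfect octave from A#3: A#4 (12 semitones up).
A diminished fifth down from A#4 is D##4.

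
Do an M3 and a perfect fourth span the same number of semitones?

A major third is 4 semitones but a perfect fourth is 5 semitones — different sizes.

No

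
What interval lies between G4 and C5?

G to C spans four letter names (G-A-B-C): a fourth.
G4 to C5 is 5 semitones, matching the perfect fourth exactly, so the quality is perfect.

perfect fourth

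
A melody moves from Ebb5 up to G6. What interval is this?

E to G spans three letter names (E-F-G), plus an octave — that makes it a tenth of some quality.
A major tenth would be 16 semitones; Ebb5 to G6 is 17, one semitone wider, so the interval is augmented.
(Equivalently, a compound augmented third: an augmented third plus an octave.)

augmented tenth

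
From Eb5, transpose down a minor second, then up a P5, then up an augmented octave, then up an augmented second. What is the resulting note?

B##6

Down a minor second from Eb5: D5 (1 semitone down).
A perfect fifth up from D5 is A5.
Up an augmented octave from A5: A#6 (13 semitones up).
Up an augmented second from A#6: B##6 (3 semitones up).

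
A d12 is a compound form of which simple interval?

diminished 5th

Each octave removed subtracts seven from the number: 12 − 7 = 5.
So a diminished twelfth is an octave plus a diminished fifth. The quality is unchanged.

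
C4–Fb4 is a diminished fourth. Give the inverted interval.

The rule of nine gives the new number: 9 − 4 = 5, so a fourth becomes a fifth.
Quality inverts too: diminished becomes augmented. That makes the inversion an augmented fifth.

augmented fifth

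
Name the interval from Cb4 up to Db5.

major 9th

C to D spans two letter names (C-D), plus an octave — that makes it a ninth of some quality.
Cb4 to Db5 is 14 semitones, matching the major ninth exactly, so the quality is major.
(Equivalently, a compound major second: a major second plus an octave.)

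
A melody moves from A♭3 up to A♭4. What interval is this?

A to A is the same letter name, plus an octave, so the interval is some kind of octave.
Counting semitones, Ab3→Ab4 is 12, which is the perfect octave.

perfect octave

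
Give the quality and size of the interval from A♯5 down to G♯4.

major ninth

Descending from A#5 to G#4 is the same interval as ascending G#4 to A#5.
G to A spans two letter names (G-A), plus an octave — that makes it a ninth of some quality.
The major ninth spans 14 semitones, and G#4 to A#5 is exactly 14 semitones — so this is a major ninth.
(Equivalently, a compound major second: a major second plus an octave.)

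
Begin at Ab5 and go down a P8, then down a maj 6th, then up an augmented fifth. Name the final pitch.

Ab5 down a perfect octave → Ab4 (12 semitones).
Ab4 down a major sixth → Cb4 (9 semitones).
Cb4 up an augmented fifth → G4 (8 semitones).

G4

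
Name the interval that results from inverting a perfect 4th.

Interval numbers invert to sum to nine: 4 + 5 = 9, so a fourth inverts to a fifth.
Quality inverts too: perfect stays perfect. That makes the inversion a perfect fifth.

perfect 5th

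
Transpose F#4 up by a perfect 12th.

C#6

Five letters up from F (plus an octave) reaches C.
A perfect twelfth spans 19 semitones, so from F#4 the target pitch is C#6.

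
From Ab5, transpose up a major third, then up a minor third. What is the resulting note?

Ab5 up a major third → C6 (4 semitones).
C6 up a minor third → Eb6 (3 semitones).

Eb6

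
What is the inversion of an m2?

The rule of nine gives the new number: 9 − 2 = 7, so a second becomes a seventh.
Quality inverts too: minor becomes major. That makes the inversion a major seventh.

major 7th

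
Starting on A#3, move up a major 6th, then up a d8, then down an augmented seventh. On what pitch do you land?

Gb4

A#3 up a major sixth → F##4 (9 semitones).
A diminished octave up from F##4 is F#5.
Down an augmented seventh from F#5: Gb4 (12 semitones down).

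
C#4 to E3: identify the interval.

major sixth

Descending from C#4 to E3 is the same interval as ascending E3 to C#4.
E to C spans six letter names (E-F-G-A-B-C), so the interval is some kind of sixth.
The major sixth spans 9 semitones, and E3 to C#4 is exactly 9 semitones — so this is a major sixth.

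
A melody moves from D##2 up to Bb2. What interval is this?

doubly diminished sixth

D to B spans six letter names (D-E-F-G-A-B) — that makes it a sixth of some quality.
The major sixth is 9 semitones; here we have 6, three semitones narrower: doubly diminished.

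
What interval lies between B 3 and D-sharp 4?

B to D spans three letter names (B-C-D): a third.
The major third spans 4 semitones, and B3 to D#4 is exactly 4 semitones — so this is a major third.

M3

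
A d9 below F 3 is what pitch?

Counting two letter names plus an octave down from F lands on E.
A diminished ninth is 12 semitones; 12 semitones down from F3 gives E#2.

E sharp 2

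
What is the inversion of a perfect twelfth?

perfect fourth

First reduce the compound perfect twelfth to its simple form, a perfect fifth.
Inverted interval numbers add to nine, so a fifth pairs with a fourth (5 + 4 = 9).
And perfect stays perfect under inversion, so we get a perfect fourth.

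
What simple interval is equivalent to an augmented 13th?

augmented sixth

Take out an octave (7 from the number): 13 − 7 = 6.
So an augmented thirteenth is an octave plus an augmented sixth. The quality is unchanged.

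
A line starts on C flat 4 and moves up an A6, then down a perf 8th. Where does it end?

An augmented sixth up from Cb4 is A4.
A perfect octave down from A4 is A3.

A 3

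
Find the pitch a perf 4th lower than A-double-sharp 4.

E-double-sharp 4

Counting four letter names down from A lands on E.
A perfect fourth is 5 semitones; 5 semitones down from A##4 gives E##4.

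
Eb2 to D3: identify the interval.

major seventh

E to D spans seven letter names (E-F-G-A-B-C-D): a seventh.
Eb2 to D3 is 11 semitones, matching the major seventh exactly, so the quality is major.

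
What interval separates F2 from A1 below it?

m6

Descending from F2 to A1 is the same interval as ascending A1 to F2.
A to F spans six letter names (A-B-C-D-E-F): a sixth.
A major sixth would be 9 semitones, but A1 to F2 is 8 — one semitone narrower, making it a minor sixth.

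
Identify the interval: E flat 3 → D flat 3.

major second

Descending from Eb3 to Db3 is the same interval as ascending Db3 to Eb3.
D to E spans two letter names (D-E) — that makes it a second of some quality.
The major second spans 2 semitones, and Db3 to Eb3 is exactly 2 semitones — so this is a major second.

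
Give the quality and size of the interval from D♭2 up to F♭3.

minor tenth

D to F spans three letter names (D-E-F), plus an octave: a tenth.
Db2 to Fb3 is 15 semitones, a half step short of the major tenth (16), so this is minor.
(Equivalently, a compound minor third: a minor third plus an octave.)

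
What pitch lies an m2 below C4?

The second takes the letter from C down to B.
A minor second spans 1 semitone, so from C4 the target pitch is B3.

B3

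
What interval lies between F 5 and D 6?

M6

F to D spans six letter names (F-G-A-B-C-D) — that makes it a sixth of some quality.
The major sixth spans 9 semitones, and F5 to D6 is exactly 9 semitones — so this is a major sixth.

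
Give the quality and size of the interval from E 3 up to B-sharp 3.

E to B spans five letter names (E-F-G-A-B): a fifth.
E3 to B#3 spans 8 semitones — one semitone wider than the perfect fifth (7) — giving an augmented fifth.

augmented 5th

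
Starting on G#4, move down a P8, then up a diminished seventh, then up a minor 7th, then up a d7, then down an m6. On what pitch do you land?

Down a perfect octave from G#4: G#3 (12 semitones down).
Up a diminished seventh from G#3: F4 (9 semitones up).
Up a minor seventh from F4: Eb5 (10 semitones up).
A diminished seventh up from Eb5 is Dbb6.
Down a minor sixth from Dbb6: Fb5 (8 semitones down).

Fb5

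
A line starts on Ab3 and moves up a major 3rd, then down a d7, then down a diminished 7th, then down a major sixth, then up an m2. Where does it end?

Ab3 up a major third → C4 (4 semitones).
A diminished seventh down from C4 is D#3.
D#3 down a diminished seventh → E##2 (9 semitones).
A major sixth down from E##2 is G##1.
A minor second up from G##1 is A#1.

A#1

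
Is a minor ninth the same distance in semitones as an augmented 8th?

A minor ninth spans 13 semitones, and an augmented octave also spans 13 semitones — they're enharmonic.

Yes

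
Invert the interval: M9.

m7

First reduce the compound major ninth to its simple form, a major second.
The rule of nine gives the new number: 9 − 2 = 7, so a second becomes a seventh.
And major becomes minor under inversion, so we get a minor seventh.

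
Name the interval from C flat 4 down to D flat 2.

Descending from Cb4 to Db2 is the same interval as ascending Db2 to Cb4.
D to C spans seven letter names (D-E-F-G-A-B-C), plus an octave, so the interval is some kind of fourteenth.
A major fourteenth would be 23 semitones, but Db2 to Cb4 is 22 — one semitone narrower, making it a minor fourteenth.
(Equivalently, a compound minor seventh: a minor seventh plus an octave.)

m14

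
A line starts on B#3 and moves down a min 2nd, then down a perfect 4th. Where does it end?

Down a minor second from B#3: A##3 (1 semitone down).
A perfect fourth down from A##3 is E##3.

E##3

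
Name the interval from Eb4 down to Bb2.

Descending from Eb4 to Bb2 is the same interval as ascending Bb2 to Eb4.
B to E spans four letter names (B-C-D-E), plus an octave: an eleventh.
Counting semitones, Bb2→Eb4 is 17, which is the perfect eleventh.
(Equivalently, a compound perfect fourth: a perfect fourth plus an octave.)

P11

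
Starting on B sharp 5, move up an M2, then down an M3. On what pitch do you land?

A major second up from B#5 is C##6.
Down a major third from C##6: A#5 (4 semitones down).

A sharp 5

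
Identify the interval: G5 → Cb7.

diminished eleventh

G to C spans four letter names (G-A-B-C), plus an octave, so the interval is some kind of eleventh.
A perfect eleventh would be 17 semitones; G5 to Cb7 is 16, one semitone narrower, so the interval is diminished.
(Equivalently, a compound diminished fourth: a diminished fourth plus an octave.)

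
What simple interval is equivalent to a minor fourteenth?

Take out an octave (7 from the number): 14 − 7 = 7.
Quality carries through unchanged, so the simple form is a minor seventh.

minor seventh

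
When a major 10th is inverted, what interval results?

First reduce the compound major tenth to its simple form, a major third.
Inverted interval numbers add to nine, so a third pairs with a sixth (3 + 6 = 9).
And major becomes minor under inversion, so we get a minor sixth.

minor sixth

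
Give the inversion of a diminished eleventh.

First reduce the compound diminished eleventh to its simple form, a diminished fourth.
The rule of nine gives the new number: 9 − 4 = 5, so a fourth becomes a fifth.
Quality inverts too: diminished becomes augmented. That makes the inversion an augmented fifth.

augmented 5th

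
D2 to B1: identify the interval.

Descending from D2 to B1 is the same interval as ascending B1 to D2.
B to D spans three letter names (B-C-D), so the interval is some kind of third.
At 3 semitones, B1→D2 falls one short of a major third: minor.

m3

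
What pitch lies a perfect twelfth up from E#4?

B#5

The twelfth's letter: E up five letter names plus an octave → B.
Moving 19 semitones up from E#4 (the size of a perfect twelfth) reaches B#5.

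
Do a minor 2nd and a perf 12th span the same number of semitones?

A minor second is 1 semitone but a perfect twelfth is 19 semitones — different sizes.

No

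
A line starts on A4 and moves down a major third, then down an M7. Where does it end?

Gb3

Down a major third from A4: F4 (4 semitones down).
Down a major seventh from F4: Gb3 (11 semitones down).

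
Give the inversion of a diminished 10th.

First reduce the compound diminished tenth to its simple form, a diminished third.
Interval numbers invert to sum to nine: 3 + 6 = 9, so a third inverts to a sixth.
The quality also flips — diminished becomes augmented — giving an augmented sixth.

A6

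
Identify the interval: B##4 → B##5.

P8

B to B is the same letter name, plus an octave — that makes it an octave of some quality.
B##4 to B##5 is 12 semitones, matching the perfect octave exactly, so the quality is perfect.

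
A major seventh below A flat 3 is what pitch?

Seven letter names down from A: B.
A major seventh spans 11 semitones, so from Ab3 the target pitch is Bbb2.

B double-flat 2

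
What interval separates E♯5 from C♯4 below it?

Descending from E#5 to C#4 is the same interval as ascending C#4 to E#5.
C to E spans three letter names (C-D-E), plus an octave — that makes it a tenth of some quality.
The major tenth spans 16 semitones, and C#4 to E#5 is exactly 16 semitones — so this is a major tenth.
(Equivalently, a compound major third: a major third plus an octave.)

major tenth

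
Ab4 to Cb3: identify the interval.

Descending from Ab4 to Cb3 is the same interval as ascending Cb3 to Ab4.
C to A spans six letter names (C-D-E-F-G-A), plus an octave, so the interval is some kind of thirteenth.
Counting semitones, Cb3→Ab4 is 21, which is the major thirteenth.
(Equivalently, a compound major sixth: a major sixth plus an octave.)

major thirteenth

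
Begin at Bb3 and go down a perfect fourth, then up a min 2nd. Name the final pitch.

Down a perfect fourth from Bb3: F3 (5 semitones down).
A minor second up from F3 is Gb3.

Gb3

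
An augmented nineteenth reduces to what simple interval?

augmented 5th

Subtracting seven from the interval number removes an octave: 19 − 14 = 5.
That makes an augmented nineteenth a compound augmented fifth — 2 octaves plus an augmented fifth.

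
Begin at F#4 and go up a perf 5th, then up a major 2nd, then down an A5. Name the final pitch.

G4

Up a perfect fifth from F#4: C#5 (7 semitones up).
Up a major second from C#5: D#5 (2 semitones up).
D#5 down an augmented fifth → G4 (8 semitones).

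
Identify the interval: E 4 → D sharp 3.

minor ninth

Descending from E4 to D#3 is the same interval as ascending D#3 to E4.
D to E spans two letter names (D-E), plus an octave: a ninth.
A major ninth would be 14 semitones, but D#3 to E4 is 13 — one semitone narrower, making it a minor ninth.
(Equivalently, a compound minor second: a minor second plus an octave.)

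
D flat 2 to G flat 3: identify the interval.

D to G spans four letter names (D-E-F-G), plus an octave — that makes it an eleventh of some quality.
The perfect eleventh spans 17 semitones, and Db2 to Gb3 is exactly 17 semitones — so this is a perfect eleventh.
(Equivalently, a compound perfect fourth: a perfect fourth plus an octave.)

perfect eleventh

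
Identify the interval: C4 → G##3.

doubly diminished 4th

Descending from C4 to G##3 is the same interval as ascending G##3 to C4.
G to C spans four letter names (G-A-B-C), so the interval is some kind of fourth.
G##3 to C4 spans 3 semitones — two semitones narrower than the perfect fourth (5) — giving a doubly diminished fourth.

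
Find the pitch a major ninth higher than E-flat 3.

Two letters up from E (plus an octave) reaches F.
Moving 14 semitones up from Eb3 (the size of a major ninth) reaches F4.

F 4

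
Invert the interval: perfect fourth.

perfect 5th

The rule of nine gives the new number: 9 − 4 = 5, so a fourth becomes a fifth.
And perfect stays perfect under inversion, so we get a perfect fifth.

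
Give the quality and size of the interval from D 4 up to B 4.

D to B spans six letter names (D-E-F-G-A-B), so the interval is some kind of sixth.
Counting semitones, D4→B4 is 9, which is the major sixth.

major sixth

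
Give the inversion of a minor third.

major sixth

Inverted interval numbers add to nine, so a third pairs with a sixth (3 + 6 = 9).
Quality inverts too: minor becomes major. That makes the inversion a major sixth.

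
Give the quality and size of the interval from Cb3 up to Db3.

C to D spans two letter names (C-D): a second.
The major second spans 2 semitones, and Cb3 to Db3 is exactly 2 semitones — so this is a major second.

major 2nd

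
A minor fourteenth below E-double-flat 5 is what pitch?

F-flat 3

Seven letters down from E (plus an octave) reaches F.
A minor fourteenth is 22 semitones; 22 semitones down from Ebb5 gives Fb3.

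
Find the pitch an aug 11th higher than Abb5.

Db7

Four letters up from A (plus an octave) reaches D.
An augmented eleventh is 18 semitones; 18 semitones up from Abb5 gives Db7.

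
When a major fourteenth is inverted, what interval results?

minor second

First reduce the compound major fourteenth to its simple form, a major seventh.
Interval numbers invert to sum to nine: 7 + 2 = 9, so a seventh inverts to a second.
And major becomes minor under inversion, so we get a minor second.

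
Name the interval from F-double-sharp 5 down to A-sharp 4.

major sixth

Descending from F##5 to A#4 is the same interval as ascending A#4 to F##5.
A to F spans six letter names (A-B-C-D-E-F), so the interval is some kind of sixth.
The major sixth spans 9 semitones, and A#4 to F##5 is exactly 9 semitones — so this is a major sixth.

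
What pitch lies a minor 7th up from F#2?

E3

Counting seven letter names up from F lands on E.
A minor seventh spans 10 semitones, so from F#2 the target pitch is E3.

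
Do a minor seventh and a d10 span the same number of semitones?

10 semitones (minor seventh) vs 14 semitones (diminished tenth): not equal.

No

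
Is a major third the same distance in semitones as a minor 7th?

No

4 semitones (major third) vs 10 semitones (minor seventh): not equal.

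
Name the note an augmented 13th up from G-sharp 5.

E-double-sharp 7

Six letters up from G (plus an octave) reaches E.
Moving 22 semitones up from G#5 (the size of an augmented thirteenth) reaches E##7.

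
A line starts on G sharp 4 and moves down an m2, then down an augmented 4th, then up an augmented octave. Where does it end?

C double-sharp 5

Down a minor second from G#4: F##4 (1 semitone down).
F##4 down an augmented fourth → C#4 (6 semitones).
Up an augmented octave from C#4: C##5 (13 semitones up).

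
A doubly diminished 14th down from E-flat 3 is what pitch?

Seven letters down from E (plus an octave) reaches F.
Moving 20 semitones down from Eb3 (the size of a doubly diminished fourteenth) reaches F##1.

F-double-sharp 1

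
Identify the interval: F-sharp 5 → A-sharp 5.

F to A spans three letter names (F-G-A) — that makes it a third of some quality.
The major third spans 4 semitones, and F#5 to A#5 is exactly 4 semitones — so this is a major third.

M3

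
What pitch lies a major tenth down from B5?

G4

Counting three letter names plus an octave down from B lands on G.
A major tenth is 16 semitones; 16 semitones down from B5 gives G4.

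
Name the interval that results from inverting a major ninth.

minor 7th

First reduce the compound major ninth to its simple form, a major second.
The rule of nine gives the new number: 9 − 2 = 7, so a second becomes a seventh.
And major becomes minor under inversion, so we get a minor seventh.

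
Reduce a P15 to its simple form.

Take out an octave (7 from the number): 15 − 7 = 8.
That makes a perfect fifteenth a compound perfect octave — an octave plus a perfect octave.

P8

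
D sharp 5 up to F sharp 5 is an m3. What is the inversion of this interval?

M6

The rule of nine gives the new number: 9 − 3 = 6, so a third becomes a sixth.
Quality inverts too: minor becomes major. That makes the inversion a major sixth.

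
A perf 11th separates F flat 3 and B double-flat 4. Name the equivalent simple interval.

Subtracting seven from the interval number removes an octave: 11 − 7 = 4.
That makes a perfect eleventh a compound perfect fourth — an octave plus a perfect fourth.

perfect 4th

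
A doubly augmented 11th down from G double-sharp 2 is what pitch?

D 1

Counting four letter names plus an octave down from G lands on D.
A doubly augmented eleventh spans 19 semitones, so from G##2 the target pitch is D1.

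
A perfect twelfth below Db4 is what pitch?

The twelfth's letter: D down five letter names plus an octave → G.
Moving 19 semitones down from Db4 (the size of a perfect twelfth) reaches Gb2.

Gb2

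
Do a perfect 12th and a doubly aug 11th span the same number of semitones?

Yes

A perfect twelfth spans 19 semitones, and a doubly augmented eleventh also spans 19 semitones — they're enharmonic.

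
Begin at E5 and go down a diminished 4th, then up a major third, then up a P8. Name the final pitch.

Down a diminished fourth from E5: B#4 (4 semitones down).
B#4 up a major third → D##5 (4 semitones).
Up a perfect octave from D##5: D##6 (12 semitones up).

D##6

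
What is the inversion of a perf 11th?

perfect fifth

First reduce the compound perfect eleventh to its simple form, a perfect fourth.
Interval numbers invert to sum to nine: 4 + 5 = 9, so a fourth inverts to a fifth.
And perfect stays perfect under inversion, so we get a perfect fifth.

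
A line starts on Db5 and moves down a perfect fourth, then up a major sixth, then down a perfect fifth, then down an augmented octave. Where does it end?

Bbb3

Db5 down a perfect fourth → Ab4 (5 semitones).
Up a major sixth from Ab4: F5 (9 semitones up).
Down a perfect fifth from F5: Bb4 (7 semitones down).
An augmented octave down from Bb4 is Bbb3.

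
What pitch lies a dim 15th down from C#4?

C##2

For a fifteenth the letter name doesn't change: still C, two octaves down.
Moving 23 semitones down from C#4 (the size of a diminished fifteenth) reaches C##2.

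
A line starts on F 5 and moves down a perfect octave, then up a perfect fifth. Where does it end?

A perfect octave down from F5 is F4.
A perfect fifth up from F4 is C5.

C 5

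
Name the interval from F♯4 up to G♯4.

F to G spans two letter names (F-G) — that makes it a second of some quality.
The major second spans 2 semitones, and F#4 to G#4 is exactly 2 semitones — so this is a major second.

major 2nd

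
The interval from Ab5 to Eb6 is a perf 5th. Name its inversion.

perfect fourth

Interval numbers invert to sum to nine: 5 + 4 = 9, so a fifth inverts to a fourth.
Quality inverts too: perfect stays perfect. That makes the inversion a perfect fourth.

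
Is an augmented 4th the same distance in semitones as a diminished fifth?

Yes

Both span 6 semitones: an augmented fourth and a diminished fifth are the same chromatic distance.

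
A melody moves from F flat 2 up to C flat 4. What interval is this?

F to C spans five letter names (F-G-A-B-C), plus an octave: a twelfth.
Counting semitones, Fb2→Cb4 is 19, which is the perfect twelfth.
(Equivalently, a compound perfect fifth: a perfect fifth plus an octave.)

perfect twelfth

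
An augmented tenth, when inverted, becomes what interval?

diminished sixth

First reduce the compound augmented tenth to its simple form, an augmented third.
The rule of nine gives the new number: 9 − 3 = 6, so a third becomes a sixth.
The quality also flips — augmented becomes diminished — giving a diminished sixth.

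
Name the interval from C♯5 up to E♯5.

major third

C to E spans three letter names (C-D-E) — that makes it a third of some quality.
Counting semitones, C#5→E#5 is 4, which is the major third.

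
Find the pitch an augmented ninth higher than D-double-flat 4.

Two letters up from D (plus an octave) reaches E.
An augmented ninth is 15 semitones; 15 semitones up from Dbb4 gives Eb5.

E-flat 5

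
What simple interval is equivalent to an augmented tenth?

Each octave removed subtracts seven from the number: 10 − 7 = 3.
Quality carries through unchanged, so the simple form is an augmented third.

A3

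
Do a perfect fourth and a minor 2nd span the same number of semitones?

No

A perfect fourth is 5 semitones but a minor second is 1 semitone — different sizes.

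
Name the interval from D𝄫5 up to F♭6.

major tenth

D to F spans three letter names (D-E-F), plus an octave, so the interval is some kind of tenth.
Counting semitones, Dbb5→Fb6 is 16, which is the major tenth.
(Equivalently, a compound major third: a major third plus an octave.)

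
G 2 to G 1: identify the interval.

perfect octave

Descending from G2 to G1 is the same interval as ascending G1 to G2.
G to G is the same letter name, plus an octave: an octave.
G1 to G2 is 12 semitones, matching the perfect octave exactly, so the quality is perfect.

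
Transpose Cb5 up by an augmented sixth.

A5

The sixth takes the letter from C up to A.
An augmented sixth is 10 semitones; 10 semitones up from Cb5 gives A5.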